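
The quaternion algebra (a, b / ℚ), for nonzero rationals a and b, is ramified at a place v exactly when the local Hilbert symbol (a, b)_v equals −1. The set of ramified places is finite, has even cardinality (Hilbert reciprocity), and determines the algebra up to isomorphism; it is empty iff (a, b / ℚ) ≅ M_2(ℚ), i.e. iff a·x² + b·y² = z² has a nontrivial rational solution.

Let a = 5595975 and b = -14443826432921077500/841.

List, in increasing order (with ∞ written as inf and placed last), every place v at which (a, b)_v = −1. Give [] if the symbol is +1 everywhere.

(a, b) ≡ (24871, -399) mod (ℚ^×)²; places V = {2, 3, 5, 7, 11, 17, 19, 29, ∞}.
(a,b)_5: α=2, u≡4; β=4, v≡1 (mod 5); (4|5)=+1, (1|5)=+1; sign (−1)^0·+1^4·+1^2 = +1.
(a,b)_3: α=2, u≡1; β=5, v≡2 (mod 3); (1|3)=+1, (2|3)=-1; sign (−1)^0·+1^5·-1^2 = +1.
(a,b)_11: α=1, u≡8; β=2, v≡10 (mod 11); (8|11)=-1, (10|11)=-1; sign (−1)^0·-1^2·-1^1 = -1.
(a,b)_2: α=0, β=2; u≡7, v≡1 (mod 8); ε(u)ε(v)=1·0, αω(v)=0·0, βω(u)=2·0; sum ≡ 0  ⇒  +1.
(a,b)_17: α=1, u≡4; β=4, v≡4 (mod 17); (4|17)=+1, (4|17)=+1; sign (−1)^0·+1^4·+1^1 = +1.
(a,b)_∞: sgn(24871)=+, sgn(-399)=−, so +1.
(a,b)_7: α=1, u≡4; β=3, v≡5 (mod 7); (4|7)=+1, (5|7)=-1; sign (−1)^1·+1^3·-1^1 = +1.
(a,b)_29: α=0, u≡19; β=-2, v≡13 (mod 29); (19|29)=-1, (13|29)=+1; sign (−1)^0·-1^-2·+1^0 = +1.
(a,b)_19: α=1, u≡6; β=3, v≡9 (mod 19); (6|19)=+1, (9|19)=+1; sign (−1)^1·+1^3·+1^1 = -1.
Ram(24871, -399) = {11, 19}; no ℚ_11-point on the conic.

[11, 19]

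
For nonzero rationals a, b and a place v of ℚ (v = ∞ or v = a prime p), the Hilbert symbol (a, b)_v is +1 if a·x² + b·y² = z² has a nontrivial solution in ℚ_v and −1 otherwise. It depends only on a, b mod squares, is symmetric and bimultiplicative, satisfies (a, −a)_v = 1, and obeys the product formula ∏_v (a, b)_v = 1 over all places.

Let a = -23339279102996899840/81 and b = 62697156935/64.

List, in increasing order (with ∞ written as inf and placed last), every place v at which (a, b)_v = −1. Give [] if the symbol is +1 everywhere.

[2, 17, 19, 23]

Mod squares: a ≡ -49210, b ≡ 72335. Check v ∈ {∞, 2, 3, 5, 7, 17, 19, 23, 37, 43}.
v=7: a=7^5·(≡6), b=7^4·(≡2) mod 7; (6|7)=-1, (2|7)=+1; (−1)^{5·4·3}·(-1)^4·(+1)^5 = +1.
v=23: a=23^0·(≡5), b=23^1·(≡21) mod 23; (5|23)=-1, (21|23)=-1; (−1)^{0·1·11}·(-1)^1·(-1)^0 = -1.
v=2: v_2(a)=11, v_2(b)=-6; units ≡ 3, 7 (mod 8); ε·ε+αω+βω = 1·1+11·0+-6·1 ≡ 1  ⇒  (a,b)_2 = -1.
v=43: a=43^2·(≡16), b=43^0·(≡35) mod 43; (16|43)=+1, (35|43)=+1; (−1)^{2·0·21}·(+1)^0·(+1)^2 = +1.
v=5: a=5^1·(≡2), b=5^1·(≡3) mod 5; (2|5)=-1, (3|5)=-1; (−1)^{1·1·2}·(-1)^1·(-1)^1 = +1.
v=17: a=17^2·(≡14), b=17^1·(≡14) mod 17; (14|17)=-1, (14|17)=-1; (−1)^{2·1·8}·(-1)^1·(-1)^2 = -1.
v=3: a=3^-4·(≡2), b=3^0·(≡2) mod 3; (2|3)=-1, (2|3)=-1; (−1)^{-4·0·1}·(-1)^0·(-1)^-4 = +1.
v=37: a=37^1·(≡24), b=37^1·(≡29) mod 37; (24|37)=-1, (29|37)=-1; (−1)^{1·1·18}·(-1)^1·(-1)^1 = +1.
v=19: a=19^3·(≡8), b=19^2·(≡2) mod 19; (8|19)=-1, (2|19)=-1; (−1)^{3·2·9}·(-1)^2·(-1)^3 = -1.
v=∞: -49210 < 0 and 72335 > 0  ⇒  (a,b)_∞ = +1.
(-49210, 72335 / ℚ) ramifies at {2, 17, 19, 23}: a division algebra.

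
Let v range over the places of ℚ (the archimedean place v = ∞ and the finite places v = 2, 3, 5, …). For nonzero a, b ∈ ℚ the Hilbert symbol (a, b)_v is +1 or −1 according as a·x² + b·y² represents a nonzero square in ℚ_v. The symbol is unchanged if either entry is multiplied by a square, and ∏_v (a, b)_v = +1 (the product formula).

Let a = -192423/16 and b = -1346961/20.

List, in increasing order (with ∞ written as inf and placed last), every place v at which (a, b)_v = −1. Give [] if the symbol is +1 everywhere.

(a, b) ≡ (-3927, -2805) mod (ℚ^×)²; places V = {2, 3, 5, 7, 11, 17, ∞}.
(a,b)_5: α=0, u≡2; β=-1, v≡1 (mod 5); (2|5)=-1, (1|5)=+1; sign (−1)^0·-1^-1·+1^0 = -1.
(a,b)_7: α=3, u≡3; β=4, v≡1 (mod 7); (3|7)=-1, (1|7)=+1; sign (−1)^0·-1^4·+1^3 = +1.
(a,b)_17: α=1, u≡14; β=1, v≡7 (mod 17); (14|17)=-1, (7|17)=-1; sign (−1)^0·-1^1·-1^1 = +1.
(a,b)_2: α=-4, β=-2; u≡1, v≡3 (mod 8); ε(u)ε(v)=0·1, αω(v)=-4·1, βω(u)=-2·0; sum ≡ 0  ⇒  +1.
(a,b)_∞: sgn(-3927)=−, sgn(-2805)=−, so -1.
(a,b)_3: α=1, u≡2; β=1, v≡1 (mod 3); (2|3)=-1, (1|3)=+1; sign (−1)^1·-1^1·+1^1 = +1.
(a,b)_11: α=1, u≡6; β=1, v≡5 (mod 11); (6|11)=-1, (5|11)=+1; sign (−1)^1·-1^1·+1^1 = +1.
|Ram(-3927, -2805)| = 2, even; anisotropic at {5, ∞}.

[5, inf]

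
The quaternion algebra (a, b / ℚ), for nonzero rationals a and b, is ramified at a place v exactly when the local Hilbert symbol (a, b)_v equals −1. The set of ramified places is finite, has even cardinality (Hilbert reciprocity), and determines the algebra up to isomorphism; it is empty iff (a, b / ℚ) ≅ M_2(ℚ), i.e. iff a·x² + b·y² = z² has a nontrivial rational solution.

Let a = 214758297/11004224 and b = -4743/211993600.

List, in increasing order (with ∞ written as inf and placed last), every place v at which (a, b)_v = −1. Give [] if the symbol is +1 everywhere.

Mod squares: a ≡ 8543197, b ≡ -527. Check v ∈ {∞, 2, 3, 5, 7, 11, 13, 17, 29, 31, 43}.
v=∞: 8543197 > 0 and -527 < 0  ⇒  (a,b)_∞ = +1.
v=7: a=7^-2·(≡6), b=7^-2·(≡3) mod 7; (6|7)=-1, (3|7)=-1; (−1)^{-2·-2·3}·(-1)^-2·(-1)^-2 = +1.
v=5: a=5^0·(≡3), b=5^-2·(≡3) mod 5; (3|5)=-1, (3|5)=-1; (−1)^{0·-2·2}·(-1)^-2·(-1)^0 = +1.
v=3: a=3^6·(≡1), b=3^2·(≡1) mod 3; (1|3)=+1, (1|3)=+1; (−1)^{6·2·1}·(+1)^2·(+1)^6 = +1.
v=2: v_2(a)=-6, v_2(b)=-10; units ≡ 5, 1 (mod 8); ε·ε+αω+βω = 0·0+-6·0+-10·1 ≡ 0  ⇒  (a,b)_2 = +1.
v=29: a=29^-1·(≡8), b=29^0·(≡25) mod 29; (8|29)=-1, (25|29)=+1; (−1)^{-1·0·14}·(-1)^0·(+1)^-1 = +1.
v=17: a=17^1·(≡1), b=17^1·(≡6) mod 17; (1|17)=+1, (6|17)=-1; (−1)^{1·1·8}·(+1)^1·(-1)^1 = -1.
v=31: a=31^1·(≡7), b=31^1·(≡18) mod 31; (7|31)=+1, (18|31)=+1; (−1)^{1·1·15}·(+1)^1·(+1)^1 = -1.
v=11: a=11^-2·(≡4), b=11^0·(≡4) mod 11; (4|11)=+1, (4|11)=+1; (−1)^{-2·0·5}·(+1)^0·(+1)^-2 = +1.
v=43: a=43^1·(≡18), b=43^0·(≡19) mod 43; (18|43)=-1, (19|43)=-1; (−1)^{1·0·21}·(-1)^0·(-1)^1 = -1.
v=13: a=13^1·(≡8), b=13^-2·(≡7) mod 13; (8|13)=-1, (7|13)=-1; (−1)^{1·-2·6}·(-1)^-2·(-1)^1 = -1.
|Ram(8543197, -527)| = 4, even; anisotropic at {13, 17, 31, 43}.

[13, 17, 31, 43]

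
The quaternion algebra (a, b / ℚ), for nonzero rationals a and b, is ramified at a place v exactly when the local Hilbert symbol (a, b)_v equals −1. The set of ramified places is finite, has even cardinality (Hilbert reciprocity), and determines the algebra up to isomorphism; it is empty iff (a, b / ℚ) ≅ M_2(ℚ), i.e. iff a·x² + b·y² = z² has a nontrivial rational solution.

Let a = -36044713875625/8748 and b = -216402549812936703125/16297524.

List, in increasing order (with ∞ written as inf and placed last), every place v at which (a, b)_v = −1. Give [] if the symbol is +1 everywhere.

Mod squares: a ≡ -3, b ≡ -2001. Check v ∈ {∞, 2, 3, 5, 7, 13, 23, 29}.
v=2: v_2(a)=-2, v_2(b)=-2; units ≡ 5, 7 (mod 8); ε·ε+αω+βω = 0·1+-2·0+-2·1 ≡ 0  ⇒  (a,b)_2 = +1.
v=29: a=29^2·(≡21), b=29^3·(≡11) mod 29; (21|29)=-1, (11|29)=-1; (−1)^{2·3·14}·(-1)^3·(-1)^2 = -1.
v=13: a=13^4·(≡3), b=13^6·(≡10) mod 13; (3|13)=+1, (10|13)=+1; (−1)^{4·6·6}·(+1)^6·(+1)^4 = +1.
v=23: a=23^0·(≡5), b=23^-1·(≡5) mod 23; (5|23)=-1, (5|23)=-1; (−1)^{0·-1·11}·(-1)^-1·(-1)^0 = -1.
v=3: a=3^-7·(≡2), b=3^-11·(≡2) mod 3; (2|3)=-1, (2|3)=-1; (−1)^{-7·-11·1}·(-1)^-11·(-1)^-7 = -1.
v=7: a=7^4·(≡1), b=7^6·(≡4) mod 7; (1|7)=+1, (4|7)=+1; (−1)^{4·6·3}·(+1)^6·(+1)^4 = +1.
v=∞: -3 < 0 and -2001 < 0  ⇒  (a,b)_∞ = -1.
v=5: a=5^4·(≡3), b=5^6·(≡4) mod 5; (3|5)=-1, (4|5)=+1; (−1)^{4·6·2}·(-1)^6·(+1)^4 = +1.
Ram(-3, -2001) = {3, 23, 29, ∞}; no ℚ_3-point on the conic.

[3, 23, 29, inf]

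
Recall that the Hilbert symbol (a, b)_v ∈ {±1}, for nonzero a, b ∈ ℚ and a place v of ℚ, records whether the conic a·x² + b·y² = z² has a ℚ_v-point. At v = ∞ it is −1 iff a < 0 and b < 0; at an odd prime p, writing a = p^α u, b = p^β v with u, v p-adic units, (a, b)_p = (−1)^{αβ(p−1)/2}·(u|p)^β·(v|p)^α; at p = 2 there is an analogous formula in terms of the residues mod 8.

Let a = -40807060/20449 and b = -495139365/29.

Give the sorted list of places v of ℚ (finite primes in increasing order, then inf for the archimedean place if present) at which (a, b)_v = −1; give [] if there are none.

(a, b) ≡ (-19285, -112665) mod (ℚ^×)²; places V = {2, 3, 5, 7, 11, 13, 17, 19, 23, 29, 37, ∞}.
(a,b)_19: α=1, u≡4; β=0, v≡16 (mod 19); (4|19)=+1, (16|19)=+1; sign (−1)^0·+1^0·+1^1 = +1.
(a,b)_5: α=1, u≡2; β=1, v≡3 (mod 5); (2|5)=-1, (3|5)=-1; sign (−1)^0·-1^1·-1^1 = +1.
(a,b)_11: α=-2, u≡9; β=0, v≡7 (mod 11); (9|11)=+1, (7|11)=-1; sign (−1)^0·+1^0·-1^-2 = +1.
(a,b)_∞: sgn(-19285)=−, sgn(-112665)=−, so -1.
(a,b)_23: α=2, u≡1; β=0, v≡2 (mod 23); (1|23)=+1, (2|23)=+1; sign (−1)^0·+1^0·+1^2 = +1.
(a,b)_17: α=0, u≡11; β=2, v≡5 (mod 17); (11|17)=-1, (5|17)=-1; sign (−1)^0·-1^2·-1^0 = +1.
(a,b)_37: α=0, u≡17; β=1, v≡12 (mod 37); (17|37)=-1, (12|37)=+1; sign (−1)^0·-1^1·+1^0 = -1.
(a,b)_3: α=0, u≡2; β=3, v≡2 (mod 3); (2|3)=-1, (2|3)=-1; sign (−1)^0·-1^3·-1^0 = -1.
(a,b)_13: α=-2, u≡11; β=0, v≡11 (mod 13); (11|13)=-1, (11|13)=-1; sign (−1)^0·-1^0·-1^-2 = +1.
(a,b)_2: α=2, β=0; u≡3, v≡7 (mod 8); ε(u)ε(v)=1·1, αω(v)=2·0, βω(u)=0·1; sum ≡ 1  ⇒  -1.
(a,b)_29: α=1, u≡14; β=-1, v≡23 (mod 29); (14|29)=-1, (23|29)=+1; sign (−1)^0·-1^-1·+1^1 = -1.
(a,b)_7: α=1, u≡3; β=3, v≡6 (mod 7); (3|7)=-1, (6|7)=-1; sign (−1)^1·-1^3·-1^1 = -1.
(-19285, -112665 / ℚ) ramifies at {2, 3, 7, 29, 37, ∞}: a division algebra.

[2, 3, 7, 29, 37, inf]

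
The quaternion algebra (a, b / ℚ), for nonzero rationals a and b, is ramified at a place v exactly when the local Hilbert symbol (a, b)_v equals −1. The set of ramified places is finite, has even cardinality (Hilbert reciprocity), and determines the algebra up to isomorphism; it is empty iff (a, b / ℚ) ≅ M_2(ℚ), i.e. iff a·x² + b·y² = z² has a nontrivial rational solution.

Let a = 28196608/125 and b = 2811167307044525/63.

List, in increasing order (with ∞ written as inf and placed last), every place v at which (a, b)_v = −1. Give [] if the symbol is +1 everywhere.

[2, 5, 17, 31]

(a, b) ≡ (550715, 64883) mod (ℚ^×)²; places V = {2, 3, 5, 7, 11, 13, 17, 19, 23, 31, ∞}.
(a,b)_11: α=1, u≡5; β=2, v≡3 (mod 11); (5|11)=+1, (3|11)=+1; sign (−1)^0·+1^2·+1^1 = +1.
(a,b)_13: α=0, u≡3; β=1, v≡3 (mod 13); (3|13)=+1, (3|13)=+1; sign (−1)^0·+1^1·+1^0 = +1.
(a,b)_2: α=8, β=0; u≡3, v≡3 (mod 8); ε(u)ε(v)=1·1, αω(v)=8·1, βω(u)=0·1; sum ≡ 1  ⇒  -1.
(a,b)_31: α=1, u≡28; β=3, v≡18 (mod 31); (28|31)=+1, (18|31)=+1; sign (−1)^1·+1^3·+1^1 = -1.
(a,b)_7: α=0, u≡1; β=-1, v≡1 (mod 7); (1|7)=+1, (1|7)=+1; sign (−1)^0·+1^-1·+1^0 = +1.
(a,b)_3: α=0, u≡2; β=-2, v≡2 (mod 3); (2|3)=-1, (2|3)=-1; sign (−1)^0·-1^-2·-1^0 = +1.
(a,b)_∞: sgn(550715)=+, sgn(64883)=+, so +1.
(a,b)_17: α=1, u≡6; β=2, v≡5 (mod 17); (6|17)=-1, (5|17)=-1; sign (−1)^0·-1^2·-1^1 = -1.
(a,b)_5: α=-3, u≡3; β=2, v≡2 (mod 5); (3|5)=-1, (2|5)=-1; sign (−1)^0·-1^2·-1^-3 = -1.
(a,b)_19: α=1, u≡12; β=2, v≡7 (mod 19); (12|19)=-1, (7|19)=+1; sign (−1)^0·-1^2·+1^1 = +1.
(a,b)_23: α=0, u≡8; β=1, v≡5 (mod 23); (8|23)=+1, (5|23)=-1; sign (−1)^0·+1^1·-1^0 = +1.
|Ram(550715, 64883)| = 4, even; anisotropic at {2, 5, 17, 31}.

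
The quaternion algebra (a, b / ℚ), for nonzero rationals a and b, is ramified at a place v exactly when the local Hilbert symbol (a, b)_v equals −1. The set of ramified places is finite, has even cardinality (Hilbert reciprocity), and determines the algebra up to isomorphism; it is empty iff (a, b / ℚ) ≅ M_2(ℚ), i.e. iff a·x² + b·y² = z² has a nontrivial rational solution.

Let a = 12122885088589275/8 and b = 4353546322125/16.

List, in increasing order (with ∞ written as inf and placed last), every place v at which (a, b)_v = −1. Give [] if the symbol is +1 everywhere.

Mod squares: a ≡ 102102, b ≡ 165. Check v ∈ {∞, 2, 3, 5, 7, 11, 13, 17}.
v=3: a=3^5·(≡2), b=3^3·(≡1) mod 3; (2|3)=-1, (1|3)=+1; (−1)^{5·3·1}·(-1)^3·(+1)^5 = +1.
v=11: a=11^1·(≡1), b=11^1·(≡1) mod 11; (1|11)=+1, (1|11)=+1; (−1)^{1·1·5}·(+1)^1·(+1)^1 = -1.
v=17: a=17^3·(≡6), b=17^2·(≡5) mod 17; (6|17)=-1, (5|17)=-1; (−1)^{3·2·8}·(-1)^2·(-1)^3 = -1.
v=13: a=13^3·(≡11), b=13^2·(≡12) mod 13; (11|13)=-1, (12|13)=+1; (−1)^{3·2·6}·(-1)^2·(+1)^3 = +1.
v=∞: 102102 > 0 and 165 > 0  ⇒  (a,b)_∞ = +1.
v=7: a=7^5·(≡3), b=7^4·(≡4) mod 7; (3|7)=-1, (4|7)=+1; (−1)^{5·4·3}·(-1)^4·(+1)^5 = +1.
v=5: a=5^2·(≡2), b=5^3·(≡2) mod 5; (2|5)=-1, (2|5)=-1; (−1)^{2·3·2}·(-1)^3·(-1)^2 = -1.
v=2: v_2(a)=-3, v_2(b)=-4; units ≡ 3, 5 (mod 8); ε·ε+αω+βω = 1·0+-3·1+-4·1 ≡ 1  ⇒  (a,b)_2 = -1.
|Ram(102102, 165)| = 4, even; anisotropic at {2, 5, 11, 17}.

[2, 5, 11, 17]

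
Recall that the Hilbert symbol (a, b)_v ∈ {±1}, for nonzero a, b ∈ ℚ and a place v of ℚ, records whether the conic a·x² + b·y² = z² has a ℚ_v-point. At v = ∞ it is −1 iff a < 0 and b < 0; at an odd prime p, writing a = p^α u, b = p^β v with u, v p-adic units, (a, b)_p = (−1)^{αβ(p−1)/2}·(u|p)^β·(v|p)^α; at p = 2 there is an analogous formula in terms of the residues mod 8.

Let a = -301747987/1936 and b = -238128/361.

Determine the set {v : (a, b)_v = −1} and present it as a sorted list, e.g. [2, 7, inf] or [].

[3, 19, 41, inf]

Mod squares: a ≡ -835867, b ≡ -123. Check v ∈ {∞, 2, 3, 11, 19, 29, 37, 41}.
v=29: a=29^1·(≡11), b=29^0·(≡6) mod 29; (11|29)=-1, (6|29)=+1; (−1)^{1·0·14}·(-1)^0·(+1)^1 = +1.
v=∞: -835867 < 0 and -123 < 0  ⇒  (a,b)_∞ = -1.
v=37: a=37^1·(≡25), b=37^0·(≡16) mod 37; (25|37)=+1, (16|37)=+1; (−1)^{1·0·18}·(+1)^0·(+1)^1 = +1.
v=3: a=3^0·(≡2), b=3^1·(≡1) mod 3; (2|3)=-1, (1|3)=+1; (−1)^{0·1·1}·(-1)^1·(+1)^0 = -1.
v=41: a=41^1·(≡18), b=41^1·(≡29) mod 41; (18|41)=+1, (29|41)=-1; (−1)^{1·1·20}·(+1)^1·(-1)^1 = -1.
v=2: v_2(a)=-4, v_2(b)=4; units ≡ 5, 5 (mod 8); ε·ε+αω+βω = 0·0+-4·1+4·1 ≡ 0  ⇒  (a,b)_2 = +1.
v=19: a=19^3·(≡4), b=19^-2·(≡18) mod 19; (4|19)=+1, (18|19)=-1; (−1)^{3·-2·9}·(+1)^-2·(-1)^3 = -1.
v=11: a=11^-2·(≡4), b=11^2·(≡5) mod 11; (4|11)=+1, (5|11)=+1; (−1)^{-2·2·5}·(+1)^2·(+1)^-2 = +1.
Ram(-835867, -123) = {3, 19, 41, ∞}; no ℚ_3-point on the conic.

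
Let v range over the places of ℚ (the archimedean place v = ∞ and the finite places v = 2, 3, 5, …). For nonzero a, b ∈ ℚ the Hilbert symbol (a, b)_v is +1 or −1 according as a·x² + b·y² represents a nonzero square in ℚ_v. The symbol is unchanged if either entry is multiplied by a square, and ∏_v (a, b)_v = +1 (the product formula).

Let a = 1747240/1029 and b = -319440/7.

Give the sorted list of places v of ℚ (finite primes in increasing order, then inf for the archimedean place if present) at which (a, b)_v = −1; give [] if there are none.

[2, 5]

(a, b) ≡ (210, -1155) mod (ℚ^×)²; places V = {2, 3, 5, 7, 11, 19, ∞}.
(a,b)_19: α=2, u≡11; β=0, v≡1 (mod 19); (11|19)=+1, (1|19)=+1; sign (−1)^0·+1^0·+1^2 = +1.
(a,b)_3: α=-1, u≡1; β=1, v≡2 (mod 3); (1|3)=+1, (2|3)=-1; sign (−1)^1·+1^1·-1^-1 = +1.
(a,b)_7: α=-3, u≡4; β=-1, v≡5 (mod 7); (4|7)=+1, (5|7)=-1; sign (−1)^1·+1^-1·-1^-3 = +1.
(a,b)_∞: sgn(210)=+, sgn(-1155)=−, so +1.
(a,b)_5: α=1, u≡2; β=1, v≡1 (mod 5); (2|5)=-1, (1|5)=+1; sign (−1)^0·-1^1·+1^1 = -1.
(a,b)_2: α=3, β=4; u≡1, v≡5 (mod 8); ε(u)ε(v)=0·0, αω(v)=3·1, βω(u)=4·0; sum ≡ 1  ⇒  -1.
(a,b)_11: α=2, u≡5; β=3, v≡5 (mod 11); (5|11)=+1, (5|11)=+1; sign (−1)^0·+1^3·+1^2 = +1.
Ram(210, -1155) = {2, 5}; no ℚ_2-point on the conic.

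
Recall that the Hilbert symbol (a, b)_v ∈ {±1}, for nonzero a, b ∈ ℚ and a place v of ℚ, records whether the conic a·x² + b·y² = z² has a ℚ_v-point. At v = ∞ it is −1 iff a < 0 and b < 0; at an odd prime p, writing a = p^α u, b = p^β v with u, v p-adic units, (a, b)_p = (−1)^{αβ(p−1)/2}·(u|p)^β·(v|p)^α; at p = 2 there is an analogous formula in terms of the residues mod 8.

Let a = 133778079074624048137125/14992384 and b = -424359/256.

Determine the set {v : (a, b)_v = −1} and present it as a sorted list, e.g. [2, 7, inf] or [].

(a, b) ≡ (182965, -31) mod (ℚ^×)²; places V = {2, 3, 5, 11, 13, 23, 31, 37, 43, ∞}.
(a,b)_2: α=-10, β=-8; u≡5, v≡1 (mod 8); ε(u)ε(v)=0·0, αω(v)=-10·0, βω(u)=-8·1; sum ≡ 0  ⇒  +1.
(a,b)_13: α=6, u≡3; β=2, v≡7 (mod 13); (3|13)=+1, (7|13)=-1; sign (−1)^0·+1^2·-1^6 = +1.
(a,b)_23: α=1, u≡22; β=0, v≡20 (mod 23); (22|23)=-1, (20|23)=-1; sign (−1)^0·-1^0·-1^1 = -1.
(a,b)_37: α=1, u≡8; β=0, v≡2 (mod 37); (8|37)=-1, (2|37)=-1; sign (−1)^0·-1^0·-1^1 = -1.
(a,b)_31: α=4, u≡11; β=1, v≡21 (mod 31); (11|31)=-1, (21|31)=-1; sign (−1)^0·-1^1·-1^4 = -1.
(a,b)_∞: sgn(182965)=+, sgn(-31)=−, so +1.
(a,b)_43: α=1, u≡9; β=0, v≡39 (mod 43); (9|43)=+1, (39|43)=-1; sign (−1)^0·+1^0·-1^1 = -1.
(a,b)_5: α=3, u≡3; β=0, v≡1 (mod 5); (3|5)=-1, (1|5)=+1; sign (−1)^0·-1^0·+1^3 = +1.
(a,b)_11: α=-4, u≡8; β=0, v≡7 (mod 11); (8|11)=-1, (7|11)=-1; sign (−1)^0·-1^0·-1^-4 = +1.
(a,b)_3: α=8, u≡1; β=4, v≡2 (mod 3); (1|3)=+1, (2|3)=-1; sign (−1)^0·+1^4·-1^8 = +1.
Ram(182965, -31) = {23, 31, 37, 43}; no ℚ_23-point on the conic.

[23, 31, 37, 43]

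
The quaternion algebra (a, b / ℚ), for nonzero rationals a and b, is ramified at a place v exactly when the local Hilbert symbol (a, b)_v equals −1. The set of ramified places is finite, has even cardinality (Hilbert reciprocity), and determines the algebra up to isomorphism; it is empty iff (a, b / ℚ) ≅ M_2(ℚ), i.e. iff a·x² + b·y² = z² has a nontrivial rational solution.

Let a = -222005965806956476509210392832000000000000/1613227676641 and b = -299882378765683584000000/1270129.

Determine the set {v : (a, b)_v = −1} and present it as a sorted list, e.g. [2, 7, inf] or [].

[3, 13, 17, 29, 41, inf]

(a, b) ≡ (-6892633, -1326) mod (ℚ^×)²; places V = {2, 3, 5, 7, 11, 13, 17, 23, 29, 31, 41, ∞}.
(a,b)_3: α=8, u≡2; β=3, v≡2 (mod 3); (2|3)=-1, (2|3)=-1; sign (−1)^0·-1^3·-1^8 = -1.
(a,b)_∞: sgn(-6892633)=−, sgn(-1326)=−, so -1.
(a,b)_29: α=3, u≡25; β=2, v≡27 (mod 29); (25|29)=+1, (27|29)=-1; sign (−1)^0·+1^2·-1^3 = -1.
(a,b)_13: α=2, u≡2; β=1, v≡11 (mod 13); (2|13)=-1, (11|13)=-1; sign (−1)^0·-1^1·-1^2 = -1.
(a,b)_31: α=3, u≡5; β=2, v≡9 (mod 31); (5|31)=+1, (9|31)=+1; sign (−1)^0·+1^2·+1^3 = +1.
(a,b)_7: α=-8, u≡4; β=-4, v≡1 (mod 7); (4|7)=+1, (1|7)=+1; sign (−1)^0·+1^-4·+1^-8 = +1.
(a,b)_2: α=20, β=13; u≡7, v≡1 (mod 8); ε(u)ε(v)=1·0, αω(v)=20·0, βω(u)=13·0; sum ≡ 0  ⇒  +1.
(a,b)_11: α=1, u≡9; β=0, v≡3 (mod 11); (9|11)=+1, (3|11)=+1; sign (−1)^0·+1^0·+1^1 = +1.
(a,b)_41: α=3, u≡11; β=2, v≡12 (mod 41); (11|41)=-1, (12|41)=-1; sign (−1)^0·-1^2·-1^3 = -1.
(a,b)_23: α=-4, u≡14; β=-2, v≡18 (mod 23); (14|23)=-1, (18|23)=+1; sign (−1)^0·-1^-2·+1^-4 = +1.
(a,b)_17: α=5, u≡9; β=3, v≡7 (mod 17); (9|17)=+1, (7|17)=-1; sign (−1)^0·+1^3·-1^5 = -1.
(a,b)_5: α=12, u≡3; β=6, v≡1 (mod 5); (3|5)=-1, (1|5)=+1; sign (−1)^0·-1^6·+1^12 = +1.
(-6892633, -1326 / ℚ) ramifies at {3, 13, 17, 29, 41, ∞}: a division algebra.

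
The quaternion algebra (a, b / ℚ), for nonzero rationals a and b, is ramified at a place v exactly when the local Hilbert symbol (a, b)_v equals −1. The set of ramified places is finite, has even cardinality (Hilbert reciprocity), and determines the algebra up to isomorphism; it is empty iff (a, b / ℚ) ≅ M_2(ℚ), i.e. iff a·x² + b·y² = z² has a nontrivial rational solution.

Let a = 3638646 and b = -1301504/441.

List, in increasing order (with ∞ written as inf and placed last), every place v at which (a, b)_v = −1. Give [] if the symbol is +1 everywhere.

(a, b) ≡ (404294, -1271) mod (ℚ^×)²; places V = {2, 3, 7, 11, 17, 23, 31, 41, 47, ∞}.
(a,b)_23: α=1, u≡8; β=0, v≡5 (mod 23); (8|23)=+1, (5|23)=-1; sign (−1)^0·+1^0·-1^1 = -1.
(a,b)_3: α=2, u≡2; β=-2, v≡1 (mod 3); (2|3)=-1, (1|3)=+1; sign (−1)^0·-1^-2·+1^2 = +1.
(a,b)_17: α=1, u≡8; β=0, v≡1 (mod 17); (8|17)=+1, (1|17)=+1; sign (−1)^0·+1^0·+1^1 = +1.
(a,b)_41: α=0, u≡19; β=1, v≡1 (mod 41); (19|41)=-1, (1|41)=+1; sign (−1)^0·-1^1·+1^0 = -1.
(a,b)_2: α=1, β=10; u≡3, v≡1 (mod 8); ε(u)ε(v)=1·0, αω(v)=1·0, βω(u)=10·1; sum ≡ 0  ⇒  +1.
(a,b)_47: α=1, u≡9; β=0, v≡22 (mod 47); (9|47)=+1, (22|47)=-1; sign (−1)^0·+1^0·-1^1 = -1.
(a,b)_11: α=1, u≡5; β=0, v≡5 (mod 11); (5|11)=+1, (5|11)=+1; sign (−1)^0·+1^0·+1^1 = +1.
(a,b)_7: α=0, u≡4; β=-2, v≡3 (mod 7); (4|7)=+1, (3|7)=-1; sign (−1)^0·+1^-2·-1^0 = +1.
(a,b)_∞: sgn(404294)=+, sgn(-1271)=−, so +1.
(a,b)_31: α=0, u≡21; β=1, v≡3 (mod 31); (21|31)=-1, (3|31)=-1; sign (−1)^0·-1^1·-1^0 = -1.
Ram(404294, -1271) = {23, 31, 41, 47}; no ℚ_23-point on the conic.

[23, 31, 41, 47]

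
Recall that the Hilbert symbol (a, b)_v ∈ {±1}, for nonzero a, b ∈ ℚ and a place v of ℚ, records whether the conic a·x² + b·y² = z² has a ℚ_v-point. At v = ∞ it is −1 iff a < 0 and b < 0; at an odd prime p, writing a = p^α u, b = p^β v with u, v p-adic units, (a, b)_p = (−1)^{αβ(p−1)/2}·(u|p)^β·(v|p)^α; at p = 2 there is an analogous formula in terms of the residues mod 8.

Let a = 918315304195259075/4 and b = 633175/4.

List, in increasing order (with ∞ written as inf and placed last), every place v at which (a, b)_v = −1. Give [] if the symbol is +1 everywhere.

[2, 17, 19, 43]

(a, b) ≡ (158627, 25327) mod (ℚ^×)²; places V = {2, 5, 7, 17, 19, 31, 43, ∞}.
(a,b)_17: α=1, u≡9; β=0, v≡11 (mod 17); (9|17)=+1, (11|17)=-1; sign (−1)^0·+1^0·-1^1 = -1.
(a,b)_5: α=2, u≡2; β=2, v≡3 (mod 5); (2|5)=-1, (3|5)=-1; sign (−1)^0·-1^2·-1^2 = +1.
(a,b)_43: α=3, u≡20; β=1, v≡37 (mod 43); (20|43)=-1, (37|43)=-1; sign (−1)^1·-1^1·-1^3 = -1.
(a,b)_2: α=-2, β=-2; u≡3, v≡7 (mod 8); ε(u)ε(v)=1·1, αω(v)=-2·0, βω(u)=-2·1; sum ≡ 1  ⇒  -1.
(a,b)_31: α=3, u≡25; β=1, v≡30 (mod 31); (25|31)=+1, (30|31)=-1; sign (−1)^1·+1^1·-1^3 = +1.
(a,b)_∞: sgn(158627)=+, sgn(25327)=+, so +1.
(a,b)_7: α=1, u≡1; β=0, v≡1 (mod 7); (1|7)=+1, (1|7)=+1; sign (−1)^0·+1^0·+1^1 = +1.
(a,b)_19: α=4, u≡3; β=1, v≡14 (mod 19); (3|19)=-1, (14|19)=-1; sign (−1)^0·-1^1·-1^4 = -1.
Ram(158627, 25327) = {2, 17, 19, 43}; no ℚ_2-point on the conic.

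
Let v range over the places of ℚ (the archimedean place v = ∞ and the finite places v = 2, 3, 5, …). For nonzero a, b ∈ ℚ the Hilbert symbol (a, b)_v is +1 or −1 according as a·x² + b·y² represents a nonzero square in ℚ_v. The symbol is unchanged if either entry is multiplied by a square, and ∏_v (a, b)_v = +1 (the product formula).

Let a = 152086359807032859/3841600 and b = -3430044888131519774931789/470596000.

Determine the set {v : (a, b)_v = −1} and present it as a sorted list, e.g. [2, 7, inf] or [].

(a, b) ≡ (299, -290) mod (ℚ^×)²; places V = {2, 3, 5, 7, 13, 17, 23, 29, ∞}.
(a,b)_17: α=4, u≡12; β=6, v≡8 (mod 17); (12|17)=-1, (8|17)=+1; sign (−1)^0·-1^6·+1^4 = +1.
(a,b)_5: α=-2, u≡1; β=-3, v≡2 (mod 5); (1|5)=+1, (2|5)=-1; sign (−1)^0·+1^-3·-1^-2 = +1.
(a,b)_23: α=3, u≡13; β=4, v≡1 (mod 23); (13|23)=+1, (1|23)=+1; sign (−1)^0·+1^4·+1^3 = +1.
(a,b)_2: α=-6, β=-5; u≡3, v≡7 (mod 8); ε(u)ε(v)=1·1, αω(v)=-6·0, βω(u)=-5·1; sum ≡ 0  ⇒  +1.
(a,b)_29: α=2, u≡24; β=3, v≡18 (mod 29); (24|29)=+1, (18|29)=-1; sign (−1)^0·+1^3·-1^2 = +1.
(a,b)_13: α=3, u≡12; β=4, v≡9 (mod 13); (12|13)=+1, (9|13)=+1; sign (−1)^0·+1^4·+1^3 = +1.
(a,b)_∞: sgn(299)=+, sgn(-290)=−, so +1.
(a,b)_7: α=-4, u≡3; β=-6, v≡4 (mod 7); (3|7)=-1, (4|7)=+1; sign (−1)^0·-1^-6·+1^-4 = +1.
(a,b)_3: α=4, u≡2; β=6, v≡1 (mod 3); (2|3)=-1, (1|3)=+1; sign (−1)^0·-1^6·+1^4 = +1.
Every local symbol is +1, so the conic 299·x² + -290·y² = z² has ℚ_v-points for all v and hence a ℚ-point; (a, b / ℚ) ≅ M_2(ℚ).

[]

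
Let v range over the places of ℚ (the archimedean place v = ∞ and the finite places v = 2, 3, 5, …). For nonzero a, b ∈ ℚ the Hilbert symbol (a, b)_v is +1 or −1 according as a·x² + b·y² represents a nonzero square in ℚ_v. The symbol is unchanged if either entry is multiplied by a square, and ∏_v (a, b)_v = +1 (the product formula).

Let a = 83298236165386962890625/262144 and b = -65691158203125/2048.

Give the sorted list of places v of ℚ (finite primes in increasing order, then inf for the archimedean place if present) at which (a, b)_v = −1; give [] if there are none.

[5, 7]

Mod squares: a ≡ 273, b ≡ -2730. Check v ∈ {∞, 2, 3, 5, 7, 13}.
v=2: v_2(a)=-18, v_2(b)=-11; units ≡ 1, 3 (mod 8); ε·ε+αω+βω = 0·1+-18·1+-11·0 ≡ 0  ⇒  (a,b)_2 = +1.
v=∞: 273 > 0 and -2730 < 0  ⇒  (a,b)_∞ = +1.
v=5: a=5^14·(≡3), b=5^9·(≡4) mod 5; (3|5)=-1, (4|5)=+1; (−1)^{14·9·2}·(-1)^9·(+1)^14 = -1.
v=13: a=13^5·(≡7), b=13^3·(≡11) mod 13; (7|13)=-1, (11|13)=-1; (−1)^{5·3·6}·(-1)^3·(-1)^5 = +1.
v=3: a=3^7·(≡1), b=3^7·(≡2) mod 3; (1|3)=+1, (2|3)=-1; (−1)^{7·7·1}·(+1)^7·(-1)^7 = +1.
v=7: a=7^5·(≡2), b=7^1·(≡1) mod 7; (2|7)=+1, (1|7)=+1; (−1)^{5·1·3}·(+1)^1·(+1)^5 = -1.
|Ram(273, -2730)| = 2, even; anisotropic at {5, 7}.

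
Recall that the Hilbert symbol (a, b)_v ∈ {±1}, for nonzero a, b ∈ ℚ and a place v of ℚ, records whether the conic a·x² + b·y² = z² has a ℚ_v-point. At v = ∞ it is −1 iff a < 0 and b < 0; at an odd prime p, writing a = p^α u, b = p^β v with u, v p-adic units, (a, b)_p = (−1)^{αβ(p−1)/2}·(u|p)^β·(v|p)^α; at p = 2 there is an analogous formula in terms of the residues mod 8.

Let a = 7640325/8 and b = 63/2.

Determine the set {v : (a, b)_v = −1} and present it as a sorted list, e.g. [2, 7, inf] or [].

[2, 7]

(a, b) ≡ (154, 14) mod (ℚ^×)²; places V = {2, 3, 5, 7, 11, ∞}.
(a,b)_11: α=1, u≡3; β=0, v≡4 (mod 11); (3|11)=+1, (4|11)=+1; sign (−1)^0·+1^0·+1^1 = +1.
(a,b)_2: α=-3, β=-1; u≡5, v≡7 (mod 8); ε(u)ε(v)=0·1, αω(v)=-3·0, βω(u)=-1·1; sum ≡ 1  ⇒  -1.
(a,b)_7: α=3, u≡1; β=1, v≡1 (mod 7); (1|7)=+1, (1|7)=+1; sign (−1)^1·+1^1·+1^3 = -1.
(a,b)_∞: sgn(154)=+, sgn(14)=+, so +1.
(a,b)_5: α=2, u≡1; β=0, v≡4 (mod 5); (1|5)=+1, (4|5)=+1; sign (−1)^0·+1^0·+1^2 = +1.
(a,b)_3: α=4, u≡1; β=2, v≡2 (mod 3); (1|3)=+1, (2|3)=-1; sign (−1)^0·+1^2·-1^4 = +1.
(154, 14 / ℚ) ramifies at {2, 7}: a division algebra.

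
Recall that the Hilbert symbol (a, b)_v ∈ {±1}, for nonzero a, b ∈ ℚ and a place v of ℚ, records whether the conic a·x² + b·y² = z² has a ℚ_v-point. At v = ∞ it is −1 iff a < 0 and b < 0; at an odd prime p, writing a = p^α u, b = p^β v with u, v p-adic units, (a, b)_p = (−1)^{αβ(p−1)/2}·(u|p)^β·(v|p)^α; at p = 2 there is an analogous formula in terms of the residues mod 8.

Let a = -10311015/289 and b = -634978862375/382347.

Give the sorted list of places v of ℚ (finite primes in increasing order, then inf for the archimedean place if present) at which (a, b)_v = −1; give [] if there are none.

[11, 19, 23, inf]

(a, b) ≡ (-85215, -2667885) mod (ℚ^×)²; places V = {2, 3, 5, 7, 11, 13, 17, 19, 23, 37, ∞}.
(a,b)_23: α=1, u≡15; β=1, v≡19 (mod 23); (15|23)=-1, (19|23)=-1; sign (−1)^1·-1^1·-1^1 = -1.
(a,b)_7: α=0, u≡3; β=-2, v≡2 (mod 7); (3|7)=-1, (2|7)=+1; sign (−1)^0·-1^-2·+1^0 = +1.
(a,b)_11: α=2, u≡8; β=1, v≡1 (mod 11); (8|11)=-1, (1|11)=+1; sign (−1)^0·-1^1·+1^2 = -1.
(a,b)_37: α=0, u≡11; β=1, v≡35 (mod 37); (11|37)=+1, (35|37)=-1; sign (−1)^0·+1^1·-1^0 = +1.
(a,b)_17: α=-2, u≡12; β=-2, v≡10 (mod 17); (12|17)=-1, (10|17)=-1; sign (−1)^0·-1^-2·-1^-2 = +1.
(a,b)_13: α=1, u≡9; β=4, v≡1 (mod 13); (9|13)=+1, (1|13)=+1; sign (−1)^0·+1^4·+1^1 = +1.
(a,b)_3: α=1, u≡2; β=-3, v≡1 (mod 3); (2|3)=-1, (1|3)=+1; sign (−1)^1·-1^-3·+1^1 = +1.
(a,b)_2: α=0, β=0; u≡1, v≡3 (mod 8); ε(u)ε(v)=0·1, αω(v)=0·1, βω(u)=0·0; sum ≡ 0  ⇒  +1.
(a,b)_19: α=1, u≡3; β=1, v≡15 (mod 19); (3|19)=-1, (15|19)=-1; sign (−1)^1·-1^1·-1^1 = -1.
(a,b)_5: α=1, u≡3; β=3, v≡3 (mod 5); (3|5)=-1, (3|5)=-1; sign (−1)^0·-1^3·-1^1 = +1.
(a,b)_∞: sgn(-85215)=−, sgn(-2667885)=−, so -1.
Ram(-85215, -2667885) = {11, 19, 23, ∞}; no ℚ_11-point on the conic.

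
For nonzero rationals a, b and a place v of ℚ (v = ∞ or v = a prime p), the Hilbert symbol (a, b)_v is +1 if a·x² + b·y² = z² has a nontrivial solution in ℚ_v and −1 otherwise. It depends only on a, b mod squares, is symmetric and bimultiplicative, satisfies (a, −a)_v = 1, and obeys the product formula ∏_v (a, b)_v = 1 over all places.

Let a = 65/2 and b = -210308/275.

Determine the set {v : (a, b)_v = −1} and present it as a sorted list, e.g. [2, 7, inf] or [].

(a, b) ≡ (130, -11803) mod (ℚ^×)²; places V = {2, 5, 7, 11, 13, 29, 37, ∞}.
(a,b)_37: α=0, u≡14; β=1, v≡24 (mod 37); (14|37)=-1, (24|37)=-1; sign (−1)^0·-1^1·-1^0 = -1.
(a,b)_11: α=0, u≡5; β=-1, v≡4 (mod 11); (5|11)=+1, (4|11)=+1; sign (−1)^0·+1^-1·+1^0 = +1.
(a,b)_29: α=0, u≡18; β=1, v≡4 (mod 29); (18|29)=-1, (4|29)=+1; sign (−1)^0·-1^1·+1^0 = -1.
(a,b)_5: α=1, u≡4; β=-2, v≡2 (mod 5); (4|5)=+1, (2|5)=-1; sign (−1)^0·+1^-2·-1^1 = -1.
(a,b)_∞: sgn(130)=+, sgn(-11803)=−, so +1.
(a,b)_13: α=1, u≡9; β=0, v≡3 (mod 13); (9|13)=+1, (3|13)=+1; sign (−1)^0·+1^0·+1^1 = +1.
(a,b)_2: α=-1, β=2; u≡1, v≡5 (mod 8); ε(u)ε(v)=0·0, αω(v)=-1·1, βω(u)=2·0; sum ≡ 1  ⇒  -1.
(a,b)_7: α=0, u≡1; β=2, v≡3 (mod 7); (1|7)=+1, (3|7)=-1; sign (−1)^0·+1^2·-1^0 = +1.
Ram(130, -11803) = {2, 5, 29, 37}; no ℚ_2-point on the conic.

[2, 5, 29, 37]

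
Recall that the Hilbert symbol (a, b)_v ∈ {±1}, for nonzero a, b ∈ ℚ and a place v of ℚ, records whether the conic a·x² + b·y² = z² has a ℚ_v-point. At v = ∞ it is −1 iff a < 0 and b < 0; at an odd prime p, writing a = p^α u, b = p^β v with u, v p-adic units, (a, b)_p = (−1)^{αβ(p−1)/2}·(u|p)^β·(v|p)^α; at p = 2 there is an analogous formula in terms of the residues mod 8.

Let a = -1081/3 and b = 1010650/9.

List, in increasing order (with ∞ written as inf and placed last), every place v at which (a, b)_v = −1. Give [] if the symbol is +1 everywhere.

Mod squares: a ≡ -3243, b ≡ 40426. Check v ∈ {∞, 2, 3, 5, 17, 23, 29, 41, 47}.
v=2: v_2(a)=0, v_2(b)=1; units ≡ 5, 5 (mod 8); ε·ε+αω+βω = 0·0+0·1+1·1 ≡ 1  ⇒  (a,b)_2 = -1.
v=47: a=47^1·(≡8), b=47^0·(≡1) mod 47; (8|47)=+1, (1|47)=+1; (−1)^{1·0·23}·(+1)^0·(+1)^1 = +1.
v=23: a=23^1·(≡15), b=23^0·(≡11) mod 23; (15|23)=-1, (11|23)=-1; (−1)^{1·0·11}·(-1)^0·(-1)^1 = -1.
v=29: a=29^0·(≡7), b=29^1·(≡12) mod 29; (7|29)=+1, (12|29)=-1; (−1)^{0·1·14}·(+1)^1·(-1)^0 = +1.
v=∞: -3243 < 0 and 40426 > 0  ⇒  (a,b)_∞ = +1.
v=41: a=41^0·(≡36), b=41^1·(≡1) mod 41; (36|41)=+1, (1|41)=+1; (−1)^{0·1·20}·(+1)^1·(+1)^0 = +1.
v=5: a=5^0·(≡3), b=5^2·(≡4) mod 5; (3|5)=-1, (4|5)=+1; (−1)^{0·2·2}·(-1)^2·(+1)^0 = +1.
v=3: a=3^-1·(≡2), b=3^-2·(≡1) mod 3; (2|3)=-1, (1|3)=+1; (−1)^{-1·-2·1}·(-1)^-2·(+1)^-1 = +1.
v=17: a=17^0·(≡8), b=17^1·(≡2) mod 17; (8|17)=+1, (2|17)=+1; (−1)^{0·1·8}·(+1)^1·(+1)^0 = +1.
Ram(-3243, 40426) = {2, 23}; no ℚ_2-point on the conic.

[2, 23]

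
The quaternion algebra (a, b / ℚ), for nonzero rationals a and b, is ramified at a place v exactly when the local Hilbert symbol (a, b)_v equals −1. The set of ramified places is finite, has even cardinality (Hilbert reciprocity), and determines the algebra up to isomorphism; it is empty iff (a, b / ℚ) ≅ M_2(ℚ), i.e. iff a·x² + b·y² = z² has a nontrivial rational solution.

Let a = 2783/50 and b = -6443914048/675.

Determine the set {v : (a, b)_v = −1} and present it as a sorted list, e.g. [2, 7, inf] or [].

[13, 23]

(a, b) ≡ (46, -39) mod (ℚ^×)²; places V = {2, 3, 5, 11, 13, 23, ∞}.
(a,b)_5: α=-2, u≡4; β=-2, v≡1 (mod 5); (4|5)=+1, (1|5)=+1; sign (−1)^0·+1^-2·+1^-2 = +1.
(a,b)_23: α=1, u≡13; β=2, v≡5 (mod 23); (13|23)=+1, (5|23)=-1; sign (−1)^0·+1^2·-1^1 = -1.
(a,b)_∞: sgn(46)=+, sgn(-39)=−, so +1.
(a,b)_11: α=2, u≡2; β=4, v≡1 (mod 11); (2|11)=-1, (1|11)=+1; sign (−1)^0·-1^4·+1^2 = +1.
(a,b)_3: α=0, u≡1; β=-3, v≡2 (mod 3); (1|3)=+1, (2|3)=-1; sign (−1)^0·+1^-3·-1^0 = +1.
(a,b)_2: α=-1, β=6; u≡7, v≡1 (mod 8); ε(u)ε(v)=1·0, αω(v)=-1·0, βω(u)=6·0; sum ≡ 0  ⇒  +1.
(a,b)_13: α=0, u≡6; β=1, v≡12 (mod 13); (6|13)=-1, (12|13)=+1; sign (−1)^0·-1^1·+1^0 = -1.
(46, -39 / ℚ) ramifies at {13, 23}: a division algebra.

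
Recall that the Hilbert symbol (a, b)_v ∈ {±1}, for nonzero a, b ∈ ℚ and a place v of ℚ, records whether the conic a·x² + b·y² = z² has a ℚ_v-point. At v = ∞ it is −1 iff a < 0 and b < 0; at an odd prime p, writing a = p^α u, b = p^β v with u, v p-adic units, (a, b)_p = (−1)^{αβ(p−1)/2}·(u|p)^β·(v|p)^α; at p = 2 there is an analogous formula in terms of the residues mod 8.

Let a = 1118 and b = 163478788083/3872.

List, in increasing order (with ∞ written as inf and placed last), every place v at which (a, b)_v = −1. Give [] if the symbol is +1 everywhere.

Mod squares: a ≡ 1118, b ≡ 86. Check v ∈ {∞, 2, 3, 11, 13, 17, 31, 43}.
v=43: a=43^1·(≡26), b=43^1·(≡26) mod 43; (26|43)=-1, (26|43)=-1; (−1)^{1·1·21}·(-1)^1·(-1)^1 = -1.
v=∞: 1118 > 0 and 86 > 0  ⇒  (a,b)_∞ = +1.
v=11: a=11^0·(≡7), b=11^-2·(≡5) mod 11; (7|11)=-1, (5|11)=+1; (−1)^{0·-2·5}·(-1)^-2·(+1)^0 = +1.
v=31: a=31^0·(≡2), b=31^2·(≡24) mod 31; (2|31)=+1, (24|31)=-1; (−1)^{0·2·15}·(+1)^2·(-1)^0 = +1.
v=17: a=17^0·(≡13), b=17^2·(≡4) mod 17; (13|17)=+1, (4|17)=+1; (−1)^{0·2·8}·(+1)^2·(+1)^0 = +1.
v=2: v_2(a)=1, v_2(b)=-5; units ≡ 7, 3 (mod 8); ε·ε+αω+βω = 1·1+1·1+-5·0 ≡ 0  ⇒  (a,b)_2 = +1.
v=13: a=13^1·(≡8), b=13^2·(≡5) mod 13; (8|13)=-1, (5|13)=-1; (−1)^{1·2·6}·(-1)^2·(-1)^1 = -1.
v=3: a=3^0·(≡2), b=3^4·(≡2) mod 3; (2|3)=-1, (2|3)=-1; (−1)^{0·4·1}·(-1)^4·(-1)^0 = +1.
Ram(1118, 86) = {13, 43}; no ℚ_13-point on the conic.

[13, 43]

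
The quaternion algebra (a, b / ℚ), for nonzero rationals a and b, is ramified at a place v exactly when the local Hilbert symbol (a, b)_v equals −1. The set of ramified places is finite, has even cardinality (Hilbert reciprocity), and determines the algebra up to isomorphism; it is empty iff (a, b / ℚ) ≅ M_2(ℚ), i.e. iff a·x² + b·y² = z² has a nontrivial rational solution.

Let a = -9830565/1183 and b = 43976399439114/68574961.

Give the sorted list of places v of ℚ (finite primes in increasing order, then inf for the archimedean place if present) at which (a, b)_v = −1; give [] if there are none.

(a, b) ≡ (-94395, 186) mod (ℚ^×)²; places V = {2, 3, 5, 7, 13, 23, 29, 31, ∞}.
(a,b)_7: α=-1, u≡4; β=-4, v≡2 (mod 7); (4|7)=+1, (2|7)=+1; sign (−1)^0·+1^-4·+1^-1 = +1.
(a,b)_5: α=1, u≡4; β=0, v≡4 (mod 5); (4|5)=+1, (4|5)=+1; sign (−1)^0·+1^0·+1^1 = +1.
(a,b)_∞: sgn(-94395)=−, sgn(186)=+, so +1.
(a,b)_23: α=0, u≡21; β=2, v≡9 (mod 23); (21|23)=-1, (9|23)=+1; sign (−1)^0·-1^2·+1^0 = +1.
(a,b)_2: α=0, β=1; u≡5, v≡5 (mod 8); ε(u)ε(v)=0·0, αω(v)=0·1, βω(u)=1·1; sum ≡ 1  ⇒  -1.
(a,b)_13: α=-2, u≡5; β=-4, v≡10 (mod 13); (5|13)=-1, (10|13)=+1; sign (−1)^0·-1^-4·+1^-2 = +1.
(a,b)_3: α=7, u≡2; β=13, v≡2 (mod 3); (2|3)=-1, (2|3)=-1; sign (−1)^1·-1^13·-1^7 = -1.
(a,b)_29: α=1, u≡20; β=2, v≡27 (mod 29); (20|29)=+1, (27|29)=-1; sign (−1)^0·+1^2·-1^1 = -1.
(a,b)_31: α=1, u≡3; β=1, v≡24 (mod 31); (3|31)=-1, (24|31)=-1; sign (−1)^1·-1^1·-1^1 = -1.
Ram(-94395, 186) = {2, 3, 29, 31}; no ℚ_2-point on the conic.

[2, 3, 29, 31]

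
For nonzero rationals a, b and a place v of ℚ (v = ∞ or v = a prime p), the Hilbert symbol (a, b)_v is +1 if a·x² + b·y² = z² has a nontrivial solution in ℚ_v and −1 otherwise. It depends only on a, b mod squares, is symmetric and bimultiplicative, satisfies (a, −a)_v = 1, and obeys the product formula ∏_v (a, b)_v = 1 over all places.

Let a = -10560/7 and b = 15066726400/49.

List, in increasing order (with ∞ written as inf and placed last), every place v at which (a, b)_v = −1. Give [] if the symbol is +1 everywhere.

(a, b) ≡ (-1155, 19) mod (ℚ^×)²; places V = {2, 3, 5, 7, 11, 19, ∞}.
(a,b)_5: α=1, u≡4; β=2, v≡4 (mod 5); (4|5)=+1, (4|5)=+1; sign (−1)^0·+1^2·+1^1 = +1.
(a,b)_19: α=0, u≡6; β=1, v≡9 (mod 19); (6|19)=+1, (9|19)=+1; sign (−1)^0·+1^1·+1^0 = +1.
(a,b)_11: α=1, u≡9; β=2, v≡10 (mod 11); (9|11)=+1, (10|11)=-1; sign (−1)^0·+1^2·-1^1 = -1.
(a,b)_7: α=-1, u≡3; β=-2, v≡5 (mod 7); (3|7)=-1, (5|7)=-1; sign (−1)^0·-1^-2·-1^-1 = -1.
(a,b)_∞: sgn(-1155)=−, sgn(19)=+, so +1.
(a,b)_2: α=6, β=18; u≡5, v≡3 (mod 8); ε(u)ε(v)=0·1, αω(v)=6·1, βω(u)=18·1; sum ≡ 0  ⇒  +1.
(a,b)_3: α=1, u≡2; β=0, v≡1 (mod 3); (2|3)=-1, (1|3)=+1; sign (−1)^0·-1^0·+1^1 = +1.
|Ram(-1155, 19)| = 2, even; anisotropic at {7, 11}.

[7, 11]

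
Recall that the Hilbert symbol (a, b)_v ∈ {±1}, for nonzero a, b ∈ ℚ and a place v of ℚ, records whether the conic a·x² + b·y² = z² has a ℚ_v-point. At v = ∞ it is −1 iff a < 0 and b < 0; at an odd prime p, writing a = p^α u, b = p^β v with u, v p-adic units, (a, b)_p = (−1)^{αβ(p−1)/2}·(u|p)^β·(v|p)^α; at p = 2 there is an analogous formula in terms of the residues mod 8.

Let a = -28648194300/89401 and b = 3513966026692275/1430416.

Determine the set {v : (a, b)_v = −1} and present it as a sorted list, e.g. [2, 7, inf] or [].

(a, b) ≡ (-110143, 11) mod (ℚ^×)²; places V = {2, 3, 5, 7, 11, 13, 17, 19, 23, 31, ∞}.
(a,b)_3: α=2, u≡2; β=2, v≡2 (mod 3); (2|3)=-1, (2|3)=-1; sign (−1)^0·-1^2·-1^2 = +1.
(a,b)_17: α=3, u≡16; β=4, v≡14 (mod 17); (16|17)=+1, (14|17)=-1; sign (−1)^0·+1^4·-1^3 = -1.
(a,b)_31: α=1, u≡22; β=2, v≡30 (mod 31); (22|31)=-1, (30|31)=-1; sign (−1)^0·-1^2·-1^1 = -1.
(a,b)_13: α=-2, u≡6; β=-2, v≡11 (mod 13); (6|13)=-1, (11|13)=-1; sign (−1)^0·-1^-2·-1^-2 = +1.
(a,b)_∞: sgn(-110143)=−, sgn(11)=+, so +1.
(a,b)_2: α=2, β=-4; u≡1, v≡3 (mod 8); ε(u)ε(v)=0·1, αω(v)=2·1, βω(u)=-4·0; sum ≡ 0  ⇒  +1.
(a,b)_5: α=2, u≡3; β=2, v≡1 (mod 5); (3|5)=-1, (1|5)=+1; sign (−1)^0·-1^2·+1^2 = +1.
(a,b)_23: α=-2, u≡8; β=-2, v≡20 (mod 23); (8|23)=+1, (20|23)=-1; sign (−1)^0·+1^-2·-1^-2 = +1.
(a,b)_7: α=0, u≡4; β=2, v≡2 (mod 7); (4|7)=+1, (2|7)=+1; sign (−1)^0·+1^2·+1^0 = +1.
(a,b)_11: α=1, u≡10; β=1, v≡9 (mod 11); (10|11)=-1, (9|11)=+1; sign (−1)^1·-1^1·+1^1 = +1.
(a,b)_19: α=1, u≡16; β=2, v≡9 (mod 19); (16|19)=+1, (9|19)=+1; sign (−1)^0·+1^2·+1^1 = +1.
Ram(-110143, 11) = {17, 31}; no ℚ_17-point on the conic.

[17, 31]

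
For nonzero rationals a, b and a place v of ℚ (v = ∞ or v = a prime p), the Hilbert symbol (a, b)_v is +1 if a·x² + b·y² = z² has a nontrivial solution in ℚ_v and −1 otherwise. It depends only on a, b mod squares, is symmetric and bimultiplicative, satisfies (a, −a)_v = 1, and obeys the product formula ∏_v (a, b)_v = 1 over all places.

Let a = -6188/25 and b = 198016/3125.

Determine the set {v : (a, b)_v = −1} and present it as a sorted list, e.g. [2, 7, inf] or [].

Mod squares: a ≡ -1547, b ≡ 15470. Check v ∈ {∞, 2, 5, 7, 13, 17}.
v=2: v_2(a)=2, v_2(b)=7; units ≡ 5, 7 (mod 8); ε·ε+αω+βω = 0·1+2·0+7·1 ≡ 1  ⇒  (a,b)_2 = -1.
v=7: a=7^1·(≡3), b=7^1·(≡5) mod 7; (3|7)=-1, (5|7)=-1; (−1)^{1·1·3}·(-1)^1·(-1)^1 = -1.
v=13: a=13^1·(≡8), b=13^1·(≡7) mod 13; (8|13)=-1, (7|13)=-1; (−1)^{1·1·6}·(-1)^1·(-1)^1 = +1.
v=5: a=5^-2·(≡2), b=5^-5·(≡1) mod 5; (2|5)=-1, (1|5)=+1; (−1)^{-2·-5·2}·(-1)^-5·(+1)^-2 = -1.
v=∞: -1547 < 0 and 15470 > 0  ⇒  (a,b)_∞ = +1.
v=17: a=17^1·(≡14), b=17^1·(≡16) mod 17; (14|17)=-1, (16|17)=+1; (−1)^{1·1·8}·(-1)^1·(+1)^1 = -1.
(-1547, 15470 / ℚ) ramifies at {2, 5, 7, 17}: a division algebra.

[2, 5, 7, 17]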